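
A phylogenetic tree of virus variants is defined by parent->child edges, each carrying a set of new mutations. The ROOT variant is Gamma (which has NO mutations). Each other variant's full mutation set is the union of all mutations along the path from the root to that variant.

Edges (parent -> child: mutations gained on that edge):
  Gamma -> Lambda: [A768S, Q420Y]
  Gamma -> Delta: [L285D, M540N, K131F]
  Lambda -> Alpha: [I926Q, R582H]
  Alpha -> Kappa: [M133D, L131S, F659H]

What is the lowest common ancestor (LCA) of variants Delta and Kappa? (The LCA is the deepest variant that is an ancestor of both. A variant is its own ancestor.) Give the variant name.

Answer: Gamma

Derivation:
Path from root to Delta: Gamma -> Delta
  ancestors of Delta: {Gamma, Delta}
Path from root to Kappa: Gamma -> Lambda -> Alpha -> Kappa
  ancestors of Kappa: {Gamma, Lambda, Alpha, Kappa}
Common ancestors: {Gamma}
Walk up from Kappa: Kappa (not in ancestors of Delta), Alpha (not in ancestors of Delta), Lambda (not in ancestors of Delta), Gamma (in ancestors of Delta)
Deepest common ancestor (LCA) = Gamma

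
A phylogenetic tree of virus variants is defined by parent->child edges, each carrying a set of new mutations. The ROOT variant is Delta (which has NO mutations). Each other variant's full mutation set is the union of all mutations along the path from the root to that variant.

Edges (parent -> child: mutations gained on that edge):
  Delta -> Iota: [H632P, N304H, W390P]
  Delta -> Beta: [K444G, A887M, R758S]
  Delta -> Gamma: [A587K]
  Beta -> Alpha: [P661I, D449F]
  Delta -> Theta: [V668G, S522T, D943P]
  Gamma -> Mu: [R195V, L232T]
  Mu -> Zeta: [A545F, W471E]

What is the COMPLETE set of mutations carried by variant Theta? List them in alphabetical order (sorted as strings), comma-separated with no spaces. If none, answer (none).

Answer: D943P,S522T,V668G

Derivation:
At Delta: gained [] -> total []
At Theta: gained ['V668G', 'S522T', 'D943P'] -> total ['D943P', 'S522T', 'V668G']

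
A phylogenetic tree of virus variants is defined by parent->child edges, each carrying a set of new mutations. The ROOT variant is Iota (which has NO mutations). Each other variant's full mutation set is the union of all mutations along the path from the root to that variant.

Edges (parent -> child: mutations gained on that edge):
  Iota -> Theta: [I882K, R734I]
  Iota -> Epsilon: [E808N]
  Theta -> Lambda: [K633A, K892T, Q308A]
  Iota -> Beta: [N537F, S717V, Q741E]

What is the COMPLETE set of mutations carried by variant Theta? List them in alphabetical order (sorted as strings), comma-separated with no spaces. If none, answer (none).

At Iota: gained [] -> total []
At Theta: gained ['I882K', 'R734I'] -> total ['I882K', 'R734I']

Answer: I882K,R734I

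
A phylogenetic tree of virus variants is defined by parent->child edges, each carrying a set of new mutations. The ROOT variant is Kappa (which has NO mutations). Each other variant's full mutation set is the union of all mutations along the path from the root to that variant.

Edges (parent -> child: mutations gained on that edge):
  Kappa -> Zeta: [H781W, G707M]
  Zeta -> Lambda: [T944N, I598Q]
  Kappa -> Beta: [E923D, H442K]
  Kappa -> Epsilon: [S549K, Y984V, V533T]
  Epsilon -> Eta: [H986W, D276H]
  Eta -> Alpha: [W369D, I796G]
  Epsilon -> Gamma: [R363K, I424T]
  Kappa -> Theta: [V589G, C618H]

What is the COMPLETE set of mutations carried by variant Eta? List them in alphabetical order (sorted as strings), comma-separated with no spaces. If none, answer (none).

Answer: D276H,H986W,S549K,V533T,Y984V

Derivation:
At Kappa: gained [] -> total []
At Epsilon: gained ['S549K', 'Y984V', 'V533T'] -> total ['S549K', 'V533T', 'Y984V']
At Eta: gained ['H986W', 'D276H'] -> total ['D276H', 'H986W', 'S549K', 'V533T', 'Y984V']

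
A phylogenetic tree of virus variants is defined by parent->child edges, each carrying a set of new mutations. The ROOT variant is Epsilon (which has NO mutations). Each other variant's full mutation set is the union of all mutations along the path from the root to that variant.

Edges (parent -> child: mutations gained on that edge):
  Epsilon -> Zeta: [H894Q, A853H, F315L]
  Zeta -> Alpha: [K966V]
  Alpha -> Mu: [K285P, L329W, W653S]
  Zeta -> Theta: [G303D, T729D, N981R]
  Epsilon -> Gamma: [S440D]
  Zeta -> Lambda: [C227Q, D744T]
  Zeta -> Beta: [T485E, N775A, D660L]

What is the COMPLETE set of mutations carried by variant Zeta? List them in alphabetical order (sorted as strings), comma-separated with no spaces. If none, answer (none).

Answer: A853H,F315L,H894Q

Derivation:
At Epsilon: gained [] -> total []
At Zeta: gained ['H894Q', 'A853H', 'F315L'] -> total ['A853H', 'F315L', 'H894Q']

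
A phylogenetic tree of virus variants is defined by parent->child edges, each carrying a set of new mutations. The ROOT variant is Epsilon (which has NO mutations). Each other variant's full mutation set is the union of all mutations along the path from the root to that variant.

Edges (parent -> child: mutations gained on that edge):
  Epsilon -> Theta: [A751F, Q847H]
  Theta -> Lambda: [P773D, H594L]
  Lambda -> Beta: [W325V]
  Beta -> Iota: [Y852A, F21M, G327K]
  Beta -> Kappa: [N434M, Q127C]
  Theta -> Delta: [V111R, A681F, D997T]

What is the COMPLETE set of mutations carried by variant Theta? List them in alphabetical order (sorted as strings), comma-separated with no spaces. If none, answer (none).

At Epsilon: gained [] -> total []
At Theta: gained ['A751F', 'Q847H'] -> total ['A751F', 'Q847H']

Answer: A751F,Q847H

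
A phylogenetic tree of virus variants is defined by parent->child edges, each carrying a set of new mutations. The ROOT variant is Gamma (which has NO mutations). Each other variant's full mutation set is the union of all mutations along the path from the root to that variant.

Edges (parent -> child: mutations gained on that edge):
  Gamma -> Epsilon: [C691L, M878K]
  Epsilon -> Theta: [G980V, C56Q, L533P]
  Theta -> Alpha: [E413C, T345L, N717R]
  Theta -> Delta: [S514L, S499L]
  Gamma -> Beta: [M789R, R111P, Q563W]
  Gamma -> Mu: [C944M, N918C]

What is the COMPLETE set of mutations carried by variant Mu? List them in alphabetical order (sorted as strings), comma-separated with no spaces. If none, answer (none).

Answer: C944M,N918C

Derivation:
At Gamma: gained [] -> total []
At Mu: gained ['C944M', 'N918C'] -> total ['C944M', 'N918C']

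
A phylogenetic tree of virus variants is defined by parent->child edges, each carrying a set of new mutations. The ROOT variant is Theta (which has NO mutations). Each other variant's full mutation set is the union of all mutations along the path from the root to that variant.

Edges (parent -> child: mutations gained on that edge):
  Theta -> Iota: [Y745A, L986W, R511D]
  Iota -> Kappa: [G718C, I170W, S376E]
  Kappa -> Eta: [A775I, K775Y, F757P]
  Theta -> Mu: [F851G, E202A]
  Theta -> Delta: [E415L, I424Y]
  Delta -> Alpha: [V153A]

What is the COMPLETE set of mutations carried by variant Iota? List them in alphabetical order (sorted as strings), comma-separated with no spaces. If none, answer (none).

At Theta: gained [] -> total []
At Iota: gained ['Y745A', 'L986W', 'R511D'] -> total ['L986W', 'R511D', 'Y745A']

Answer: L986W,R511D,Y745A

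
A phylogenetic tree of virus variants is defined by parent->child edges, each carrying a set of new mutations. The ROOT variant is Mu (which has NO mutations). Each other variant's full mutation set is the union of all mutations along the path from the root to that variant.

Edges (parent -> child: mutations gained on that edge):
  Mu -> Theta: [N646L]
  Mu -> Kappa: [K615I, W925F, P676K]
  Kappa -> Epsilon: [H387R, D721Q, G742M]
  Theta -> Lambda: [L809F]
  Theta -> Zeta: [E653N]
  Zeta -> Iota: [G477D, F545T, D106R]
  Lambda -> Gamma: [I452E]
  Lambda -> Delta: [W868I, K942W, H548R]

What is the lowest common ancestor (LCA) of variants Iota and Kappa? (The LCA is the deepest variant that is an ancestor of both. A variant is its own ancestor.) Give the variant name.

Answer: Mu

Derivation:
Path from root to Iota: Mu -> Theta -> Zeta -> Iota
  ancestors of Iota: {Mu, Theta, Zeta, Iota}
Path from root to Kappa: Mu -> Kappa
  ancestors of Kappa: {Mu, Kappa}
Common ancestors: {Mu}
Walk up from Kappa: Kappa (not in ancestors of Iota), Mu (in ancestors of Iota)
Deepest common ancestor (LCA) = Mu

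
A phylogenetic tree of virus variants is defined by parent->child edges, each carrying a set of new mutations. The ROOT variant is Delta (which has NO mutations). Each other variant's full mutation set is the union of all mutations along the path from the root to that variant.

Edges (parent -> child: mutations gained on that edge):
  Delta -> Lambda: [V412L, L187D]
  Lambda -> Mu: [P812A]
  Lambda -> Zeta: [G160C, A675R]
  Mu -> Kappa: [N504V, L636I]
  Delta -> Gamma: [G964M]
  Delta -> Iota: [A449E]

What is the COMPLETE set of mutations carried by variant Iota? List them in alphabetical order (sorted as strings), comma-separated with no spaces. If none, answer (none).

Answer: A449E

Derivation:
At Delta: gained [] -> total []
At Iota: gained ['A449E'] -> total ['A449E']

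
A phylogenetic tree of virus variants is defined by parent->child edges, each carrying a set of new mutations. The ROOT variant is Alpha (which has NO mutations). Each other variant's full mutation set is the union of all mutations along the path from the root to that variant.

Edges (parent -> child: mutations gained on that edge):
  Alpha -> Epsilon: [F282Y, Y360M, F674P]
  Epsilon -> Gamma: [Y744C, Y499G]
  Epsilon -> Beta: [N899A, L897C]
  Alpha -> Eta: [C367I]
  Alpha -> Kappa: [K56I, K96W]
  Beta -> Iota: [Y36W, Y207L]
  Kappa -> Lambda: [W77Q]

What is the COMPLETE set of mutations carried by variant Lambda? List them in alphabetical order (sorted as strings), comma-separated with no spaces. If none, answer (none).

Answer: K56I,K96W,W77Q

Derivation:
At Alpha: gained [] -> total []
At Kappa: gained ['K56I', 'K96W'] -> total ['K56I', 'K96W']
At Lambda: gained ['W77Q'] -> total ['K56I', 'K96W', 'W77Q']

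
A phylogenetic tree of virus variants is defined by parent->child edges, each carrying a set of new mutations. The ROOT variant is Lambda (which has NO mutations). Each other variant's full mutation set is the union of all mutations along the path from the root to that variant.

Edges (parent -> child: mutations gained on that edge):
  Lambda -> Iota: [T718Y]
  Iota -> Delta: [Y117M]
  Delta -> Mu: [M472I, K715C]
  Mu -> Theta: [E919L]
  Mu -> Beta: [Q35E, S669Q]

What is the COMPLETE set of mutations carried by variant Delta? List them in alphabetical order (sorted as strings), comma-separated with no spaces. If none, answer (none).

At Lambda: gained [] -> total []
At Iota: gained ['T718Y'] -> total ['T718Y']
At Delta: gained ['Y117M'] -> total ['T718Y', 'Y117M']

Answer: T718Y,Y117M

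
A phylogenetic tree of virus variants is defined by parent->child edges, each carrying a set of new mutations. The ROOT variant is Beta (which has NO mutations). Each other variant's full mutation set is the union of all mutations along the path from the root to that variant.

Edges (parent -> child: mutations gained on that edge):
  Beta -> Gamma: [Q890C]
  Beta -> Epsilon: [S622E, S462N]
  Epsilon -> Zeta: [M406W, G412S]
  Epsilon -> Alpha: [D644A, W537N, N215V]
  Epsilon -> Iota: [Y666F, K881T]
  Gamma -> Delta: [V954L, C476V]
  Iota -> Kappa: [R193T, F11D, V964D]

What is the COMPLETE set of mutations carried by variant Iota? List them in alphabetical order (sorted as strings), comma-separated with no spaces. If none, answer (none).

Answer: K881T,S462N,S622E,Y666F

Derivation:
At Beta: gained [] -> total []
At Epsilon: gained ['S622E', 'S462N'] -> total ['S462N', 'S622E']
At Iota: gained ['Y666F', 'K881T'] -> total ['K881T', 'S462N', 'S622E', 'Y666F']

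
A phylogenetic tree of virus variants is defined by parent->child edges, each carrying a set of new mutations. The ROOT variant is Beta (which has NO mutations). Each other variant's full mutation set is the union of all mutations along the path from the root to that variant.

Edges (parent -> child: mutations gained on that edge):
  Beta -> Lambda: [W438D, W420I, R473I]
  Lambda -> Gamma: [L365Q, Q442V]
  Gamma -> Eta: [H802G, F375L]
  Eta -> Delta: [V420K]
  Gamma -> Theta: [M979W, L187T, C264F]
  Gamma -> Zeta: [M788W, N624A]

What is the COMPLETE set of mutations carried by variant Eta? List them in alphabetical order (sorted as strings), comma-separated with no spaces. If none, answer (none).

Answer: F375L,H802G,L365Q,Q442V,R473I,W420I,W438D

Derivation:
At Beta: gained [] -> total []
At Lambda: gained ['W438D', 'W420I', 'R473I'] -> total ['R473I', 'W420I', 'W438D']
At Gamma: gained ['L365Q', 'Q442V'] -> total ['L365Q', 'Q442V', 'R473I', 'W420I', 'W438D']
At Eta: gained ['H802G', 'F375L'] -> total ['F375L', 'H802G', 'L365Q', 'Q442V', 'R473I', 'W420I', 'W438D']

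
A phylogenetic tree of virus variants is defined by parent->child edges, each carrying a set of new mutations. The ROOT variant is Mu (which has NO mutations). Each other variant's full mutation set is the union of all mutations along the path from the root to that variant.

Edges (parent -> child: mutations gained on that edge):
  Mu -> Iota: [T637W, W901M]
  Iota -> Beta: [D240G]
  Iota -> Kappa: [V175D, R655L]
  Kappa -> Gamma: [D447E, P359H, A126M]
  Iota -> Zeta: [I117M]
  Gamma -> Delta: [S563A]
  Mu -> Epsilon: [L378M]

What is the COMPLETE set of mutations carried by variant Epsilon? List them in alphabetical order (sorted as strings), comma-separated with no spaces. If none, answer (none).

Answer: L378M

Derivation:
At Mu: gained [] -> total []
At Epsilon: gained ['L378M'] -> total ['L378M']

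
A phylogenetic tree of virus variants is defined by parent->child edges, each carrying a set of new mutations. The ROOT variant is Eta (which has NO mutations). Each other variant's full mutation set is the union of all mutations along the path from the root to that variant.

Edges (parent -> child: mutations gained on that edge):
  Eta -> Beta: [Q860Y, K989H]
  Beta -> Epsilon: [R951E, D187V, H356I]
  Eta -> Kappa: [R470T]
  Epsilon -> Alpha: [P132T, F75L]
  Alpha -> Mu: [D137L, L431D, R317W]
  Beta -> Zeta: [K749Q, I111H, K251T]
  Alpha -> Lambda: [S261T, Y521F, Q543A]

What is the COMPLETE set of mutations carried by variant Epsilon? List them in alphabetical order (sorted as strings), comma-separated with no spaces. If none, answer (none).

At Eta: gained [] -> total []
At Beta: gained ['Q860Y', 'K989H'] -> total ['K989H', 'Q860Y']
At Epsilon: gained ['R951E', 'D187V', 'H356I'] -> total ['D187V', 'H356I', 'K989H', 'Q860Y', 'R951E']

Answer: D187V,H356I,K989H,Q860Y,R951E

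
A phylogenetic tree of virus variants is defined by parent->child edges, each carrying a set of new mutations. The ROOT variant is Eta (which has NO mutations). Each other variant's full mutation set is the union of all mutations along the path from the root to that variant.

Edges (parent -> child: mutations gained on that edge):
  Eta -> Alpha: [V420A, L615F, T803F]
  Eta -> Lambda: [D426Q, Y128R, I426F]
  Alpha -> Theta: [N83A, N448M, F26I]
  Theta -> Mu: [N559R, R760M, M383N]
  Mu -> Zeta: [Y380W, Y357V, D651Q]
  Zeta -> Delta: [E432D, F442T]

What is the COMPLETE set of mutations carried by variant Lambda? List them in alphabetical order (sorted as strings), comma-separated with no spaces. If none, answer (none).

At Eta: gained [] -> total []
At Lambda: gained ['D426Q', 'Y128R', 'I426F'] -> total ['D426Q', 'I426F', 'Y128R']

Answer: D426Q,I426F,Y128R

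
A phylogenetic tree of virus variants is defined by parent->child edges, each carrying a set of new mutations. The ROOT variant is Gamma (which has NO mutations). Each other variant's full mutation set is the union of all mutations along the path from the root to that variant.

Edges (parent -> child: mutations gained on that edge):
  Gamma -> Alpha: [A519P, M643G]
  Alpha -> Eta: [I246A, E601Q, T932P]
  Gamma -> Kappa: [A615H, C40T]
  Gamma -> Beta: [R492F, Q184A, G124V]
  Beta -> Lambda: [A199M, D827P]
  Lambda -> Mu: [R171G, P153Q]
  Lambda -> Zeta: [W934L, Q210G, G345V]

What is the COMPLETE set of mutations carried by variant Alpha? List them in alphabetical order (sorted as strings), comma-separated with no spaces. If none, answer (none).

Answer: A519P,M643G

Derivation:
At Gamma: gained [] -> total []
At Alpha: gained ['A519P', 'M643G'] -> total ['A519P', 'M643G']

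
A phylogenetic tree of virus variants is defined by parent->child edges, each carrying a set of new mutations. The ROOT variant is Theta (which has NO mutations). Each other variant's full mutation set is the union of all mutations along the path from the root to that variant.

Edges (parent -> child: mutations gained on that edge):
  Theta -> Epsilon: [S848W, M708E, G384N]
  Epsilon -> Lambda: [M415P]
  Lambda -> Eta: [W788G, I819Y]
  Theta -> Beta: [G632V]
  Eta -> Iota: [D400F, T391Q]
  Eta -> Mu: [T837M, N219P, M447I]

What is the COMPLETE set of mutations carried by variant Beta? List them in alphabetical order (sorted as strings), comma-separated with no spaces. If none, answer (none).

Answer: G632V

Derivation:
At Theta: gained [] -> total []
At Beta: gained ['G632V'] -> total ['G632V']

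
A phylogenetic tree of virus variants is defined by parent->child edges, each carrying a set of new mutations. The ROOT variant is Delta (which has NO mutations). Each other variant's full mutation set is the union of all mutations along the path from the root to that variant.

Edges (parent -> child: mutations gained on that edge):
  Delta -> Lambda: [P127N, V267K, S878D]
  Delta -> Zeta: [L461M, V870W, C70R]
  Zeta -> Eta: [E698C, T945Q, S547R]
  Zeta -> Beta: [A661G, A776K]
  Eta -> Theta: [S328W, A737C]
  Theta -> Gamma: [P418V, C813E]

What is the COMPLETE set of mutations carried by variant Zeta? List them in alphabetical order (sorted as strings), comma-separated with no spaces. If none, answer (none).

Answer: C70R,L461M,V870W

Derivation:
At Delta: gained [] -> total []
At Zeta: gained ['L461M', 'V870W', 'C70R'] -> total ['C70R', 'L461M', 'V870W']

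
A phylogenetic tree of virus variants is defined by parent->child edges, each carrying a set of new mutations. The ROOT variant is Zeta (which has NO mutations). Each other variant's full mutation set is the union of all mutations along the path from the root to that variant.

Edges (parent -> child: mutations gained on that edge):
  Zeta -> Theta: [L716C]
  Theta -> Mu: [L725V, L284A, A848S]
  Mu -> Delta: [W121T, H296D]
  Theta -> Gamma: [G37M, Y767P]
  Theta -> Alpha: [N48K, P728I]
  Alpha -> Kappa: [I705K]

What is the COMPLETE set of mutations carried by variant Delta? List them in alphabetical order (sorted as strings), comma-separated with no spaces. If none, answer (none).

Answer: A848S,H296D,L284A,L716C,L725V,W121T

Derivation:
At Zeta: gained [] -> total []
At Theta: gained ['L716C'] -> total ['L716C']
At Mu: gained ['L725V', 'L284A', 'A848S'] -> total ['A848S', 'L284A', 'L716C', 'L725V']
At Delta: gained ['W121T', 'H296D'] -> total ['A848S', 'H296D', 'L284A', 'L716C', 'L725V', 'W121T']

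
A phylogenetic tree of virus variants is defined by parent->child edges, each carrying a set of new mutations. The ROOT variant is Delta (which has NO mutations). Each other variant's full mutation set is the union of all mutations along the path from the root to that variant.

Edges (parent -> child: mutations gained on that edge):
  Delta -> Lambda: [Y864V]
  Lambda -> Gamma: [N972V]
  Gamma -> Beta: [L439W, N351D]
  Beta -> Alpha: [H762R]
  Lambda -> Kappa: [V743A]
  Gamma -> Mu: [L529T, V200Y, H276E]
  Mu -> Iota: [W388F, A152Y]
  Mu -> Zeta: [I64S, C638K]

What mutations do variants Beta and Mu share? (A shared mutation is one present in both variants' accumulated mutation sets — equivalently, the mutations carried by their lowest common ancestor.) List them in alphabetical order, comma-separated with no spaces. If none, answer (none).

Answer: N972V,Y864V

Derivation:
Accumulating mutations along path to Beta:
  At Delta: gained [] -> total []
  At Lambda: gained ['Y864V'] -> total ['Y864V']
  At Gamma: gained ['N972V'] -> total ['N972V', 'Y864V']
  At Beta: gained ['L439W', 'N351D'] -> total ['L439W', 'N351D', 'N972V', 'Y864V']
Mutations(Beta) = ['L439W', 'N351D', 'N972V', 'Y864V']
Accumulating mutations along path to Mu:
  At Delta: gained [] -> total []
  At Lambda: gained ['Y864V'] -> total ['Y864V']
  At Gamma: gained ['N972V'] -> total ['N972V', 'Y864V']
  At Mu: gained ['L529T', 'V200Y', 'H276E'] -> total ['H276E', 'L529T', 'N972V', 'V200Y', 'Y864V']
Mutations(Mu) = ['H276E', 'L529T', 'N972V', 'V200Y', 'Y864V']
Intersection: ['L439W', 'N351D', 'N972V', 'Y864V'] ∩ ['H276E', 'L529T', 'N972V', 'V200Y', 'Y864V'] = ['N972V', 'Y864V']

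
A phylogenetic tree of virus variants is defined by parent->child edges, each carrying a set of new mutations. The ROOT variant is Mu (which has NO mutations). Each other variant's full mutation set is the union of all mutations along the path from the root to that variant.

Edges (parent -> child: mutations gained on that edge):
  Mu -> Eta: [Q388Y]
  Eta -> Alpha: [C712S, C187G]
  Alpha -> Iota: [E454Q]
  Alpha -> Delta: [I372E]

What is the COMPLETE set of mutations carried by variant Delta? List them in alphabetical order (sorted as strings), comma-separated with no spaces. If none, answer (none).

Answer: C187G,C712S,I372E,Q388Y

Derivation:
At Mu: gained [] -> total []
At Eta: gained ['Q388Y'] -> total ['Q388Y']
At Alpha: gained ['C712S', 'C187G'] -> total ['C187G', 'C712S', 'Q388Y']
At Delta: gained ['I372E'] -> total ['C187G', 'C712S', 'I372E', 'Q388Y']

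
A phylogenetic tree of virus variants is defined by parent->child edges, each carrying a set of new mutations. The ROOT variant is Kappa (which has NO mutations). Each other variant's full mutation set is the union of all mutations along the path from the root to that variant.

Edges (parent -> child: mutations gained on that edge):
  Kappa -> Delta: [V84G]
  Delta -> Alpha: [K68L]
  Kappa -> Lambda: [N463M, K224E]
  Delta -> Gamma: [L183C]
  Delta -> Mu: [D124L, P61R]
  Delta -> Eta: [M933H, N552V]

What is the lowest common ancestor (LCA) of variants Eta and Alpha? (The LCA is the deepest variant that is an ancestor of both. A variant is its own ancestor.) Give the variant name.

Answer: Delta

Derivation:
Path from root to Eta: Kappa -> Delta -> Eta
  ancestors of Eta: {Kappa, Delta, Eta}
Path from root to Alpha: Kappa -> Delta -> Alpha
  ancestors of Alpha: {Kappa, Delta, Alpha}
Common ancestors: {Kappa, Delta}
Walk up from Alpha: Alpha (not in ancestors of Eta), Delta (in ancestors of Eta), Kappa (in ancestors of Eta)
Deepest common ancestor (LCA) = Delta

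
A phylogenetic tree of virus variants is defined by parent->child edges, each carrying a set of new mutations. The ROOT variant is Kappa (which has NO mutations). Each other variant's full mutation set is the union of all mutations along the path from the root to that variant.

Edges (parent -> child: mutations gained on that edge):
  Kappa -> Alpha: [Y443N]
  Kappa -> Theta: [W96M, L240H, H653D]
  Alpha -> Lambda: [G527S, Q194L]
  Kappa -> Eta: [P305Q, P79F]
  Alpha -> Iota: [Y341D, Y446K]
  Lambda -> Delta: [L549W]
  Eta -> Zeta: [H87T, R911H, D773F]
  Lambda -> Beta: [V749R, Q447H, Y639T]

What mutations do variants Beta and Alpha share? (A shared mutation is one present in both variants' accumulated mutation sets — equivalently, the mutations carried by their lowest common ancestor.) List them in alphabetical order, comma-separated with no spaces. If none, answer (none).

Accumulating mutations along path to Beta:
  At Kappa: gained [] -> total []
  At Alpha: gained ['Y443N'] -> total ['Y443N']
  At Lambda: gained ['G527S', 'Q194L'] -> total ['G527S', 'Q194L', 'Y443N']
  At Beta: gained ['V749R', 'Q447H', 'Y639T'] -> total ['G527S', 'Q194L', 'Q447H', 'V749R', 'Y443N', 'Y639T']
Mutations(Beta) = ['G527S', 'Q194L', 'Q447H', 'V749R', 'Y443N', 'Y639T']
Accumulating mutations along path to Alpha:
  At Kappa: gained [] -> total []
  At Alpha: gained ['Y443N'] -> total ['Y443N']
Mutations(Alpha) = ['Y443N']
Intersection: ['G527S', 'Q194L', 'Q447H', 'V749R', 'Y443N', 'Y639T'] ∩ ['Y443N'] = ['Y443N']

Answer: Y443N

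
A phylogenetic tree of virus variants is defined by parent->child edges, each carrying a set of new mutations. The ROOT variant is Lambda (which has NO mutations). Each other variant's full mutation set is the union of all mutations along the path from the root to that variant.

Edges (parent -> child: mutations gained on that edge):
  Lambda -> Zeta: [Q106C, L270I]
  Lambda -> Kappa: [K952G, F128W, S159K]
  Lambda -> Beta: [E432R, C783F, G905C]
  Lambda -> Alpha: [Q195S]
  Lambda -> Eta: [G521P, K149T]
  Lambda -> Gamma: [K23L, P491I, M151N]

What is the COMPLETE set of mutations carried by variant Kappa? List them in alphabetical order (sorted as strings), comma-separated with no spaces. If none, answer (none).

At Lambda: gained [] -> total []
At Kappa: gained ['K952G', 'F128W', 'S159K'] -> total ['F128W', 'K952G', 'S159K']

Answer: F128W,K952G,S159K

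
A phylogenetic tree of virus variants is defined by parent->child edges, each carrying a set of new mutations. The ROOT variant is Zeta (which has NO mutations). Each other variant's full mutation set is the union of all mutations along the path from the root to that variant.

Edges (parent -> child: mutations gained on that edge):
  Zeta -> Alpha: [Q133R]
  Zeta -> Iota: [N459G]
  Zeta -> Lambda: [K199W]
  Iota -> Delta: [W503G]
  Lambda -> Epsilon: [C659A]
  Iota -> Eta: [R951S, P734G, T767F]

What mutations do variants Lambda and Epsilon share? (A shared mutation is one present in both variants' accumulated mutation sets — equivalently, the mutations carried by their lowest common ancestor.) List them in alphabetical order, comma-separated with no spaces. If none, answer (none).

Answer: K199W

Derivation:
Accumulating mutations along path to Lambda:
  At Zeta: gained [] -> total []
  At Lambda: gained ['K199W'] -> total ['K199W']
Mutations(Lambda) = ['K199W']
Accumulating mutations along path to Epsilon:
  At Zeta: gained [] -> total []
  At Lambda: gained ['K199W'] -> total ['K199W']
  At Epsilon: gained ['C659A'] -> total ['C659A', 'K199W']
Mutations(Epsilon) = ['C659A', 'K199W']
Intersection: ['K199W'] ∩ ['C659A', 'K199W'] = ['K199W']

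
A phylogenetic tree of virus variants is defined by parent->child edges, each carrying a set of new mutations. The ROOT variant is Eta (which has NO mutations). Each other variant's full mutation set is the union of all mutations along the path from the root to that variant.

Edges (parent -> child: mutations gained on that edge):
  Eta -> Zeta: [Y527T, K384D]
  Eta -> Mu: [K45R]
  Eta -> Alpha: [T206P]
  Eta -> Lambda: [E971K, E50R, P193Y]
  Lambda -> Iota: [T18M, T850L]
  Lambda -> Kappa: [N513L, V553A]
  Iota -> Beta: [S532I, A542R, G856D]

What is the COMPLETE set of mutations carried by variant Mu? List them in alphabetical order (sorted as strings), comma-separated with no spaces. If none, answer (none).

At Eta: gained [] -> total []
At Mu: gained ['K45R'] -> total ['K45R']

Answer: K45R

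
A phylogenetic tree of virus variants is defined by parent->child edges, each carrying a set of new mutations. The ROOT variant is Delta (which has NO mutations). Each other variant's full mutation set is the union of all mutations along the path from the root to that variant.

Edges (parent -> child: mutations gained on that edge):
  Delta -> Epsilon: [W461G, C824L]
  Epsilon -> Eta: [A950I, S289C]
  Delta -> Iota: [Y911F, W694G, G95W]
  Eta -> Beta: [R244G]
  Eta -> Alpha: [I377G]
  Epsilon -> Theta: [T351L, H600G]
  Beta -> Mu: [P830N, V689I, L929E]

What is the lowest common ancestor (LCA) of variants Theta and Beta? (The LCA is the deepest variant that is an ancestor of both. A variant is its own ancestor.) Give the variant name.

Path from root to Theta: Delta -> Epsilon -> Theta
  ancestors of Theta: {Delta, Epsilon, Theta}
Path from root to Beta: Delta -> Epsilon -> Eta -> Beta
  ancestors of Beta: {Delta, Epsilon, Eta, Beta}
Common ancestors: {Delta, Epsilon}
Walk up from Beta: Beta (not in ancestors of Theta), Eta (not in ancestors of Theta), Epsilon (in ancestors of Theta), Delta (in ancestors of Theta)
Deepest common ancestor (LCA) = Epsilon

Answer: Epsilon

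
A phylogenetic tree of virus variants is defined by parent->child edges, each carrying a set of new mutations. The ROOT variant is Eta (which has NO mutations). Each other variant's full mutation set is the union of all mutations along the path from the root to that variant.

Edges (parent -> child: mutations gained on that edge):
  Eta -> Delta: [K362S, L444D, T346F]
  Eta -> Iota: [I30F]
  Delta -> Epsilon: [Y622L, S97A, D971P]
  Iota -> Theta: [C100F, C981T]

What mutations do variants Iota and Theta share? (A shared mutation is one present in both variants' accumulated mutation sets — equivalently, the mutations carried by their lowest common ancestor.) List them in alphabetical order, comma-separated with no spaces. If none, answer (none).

Accumulating mutations along path to Iota:
  At Eta: gained [] -> total []
  At Iota: gained ['I30F'] -> total ['I30F']
Mutations(Iota) = ['I30F']
Accumulating mutations along path to Theta:
  At Eta: gained [] -> total []
  At Iota: gained ['I30F'] -> total ['I30F']
  At Theta: gained ['C100F', 'C981T'] -> total ['C100F', 'C981T', 'I30F']
Mutations(Theta) = ['C100F', 'C981T', 'I30F']
Intersection: ['I30F'] ∩ ['C100F', 'C981T', 'I30F'] = ['I30F']

Answer: I30F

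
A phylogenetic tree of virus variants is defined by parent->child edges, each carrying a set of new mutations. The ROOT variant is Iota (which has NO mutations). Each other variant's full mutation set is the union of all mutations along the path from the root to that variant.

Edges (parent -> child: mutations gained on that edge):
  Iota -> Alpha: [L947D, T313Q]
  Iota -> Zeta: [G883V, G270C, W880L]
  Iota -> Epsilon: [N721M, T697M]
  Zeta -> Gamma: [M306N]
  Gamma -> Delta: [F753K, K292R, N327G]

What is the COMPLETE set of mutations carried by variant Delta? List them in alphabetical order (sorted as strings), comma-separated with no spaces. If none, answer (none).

Answer: F753K,G270C,G883V,K292R,M306N,N327G,W880L

Derivation:
At Iota: gained [] -> total []
At Zeta: gained ['G883V', 'G270C', 'W880L'] -> total ['G270C', 'G883V', 'W880L']
At Gamma: gained ['M306N'] -> total ['G270C', 'G883V', 'M306N', 'W880L']
At Delta: gained ['F753K', 'K292R', 'N327G'] -> total ['F753K', 'G270C', 'G883V', 'K292R', 'M306N', 'N327G', 'W880L']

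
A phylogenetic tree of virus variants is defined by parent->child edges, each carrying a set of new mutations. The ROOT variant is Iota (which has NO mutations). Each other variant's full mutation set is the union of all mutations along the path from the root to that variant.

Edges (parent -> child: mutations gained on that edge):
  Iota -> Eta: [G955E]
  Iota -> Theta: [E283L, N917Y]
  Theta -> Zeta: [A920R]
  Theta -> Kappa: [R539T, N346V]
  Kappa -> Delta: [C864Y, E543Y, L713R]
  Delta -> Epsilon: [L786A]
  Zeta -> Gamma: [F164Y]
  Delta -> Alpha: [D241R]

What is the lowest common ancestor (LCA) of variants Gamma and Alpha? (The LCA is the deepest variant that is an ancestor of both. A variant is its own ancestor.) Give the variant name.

Answer: Theta

Derivation:
Path from root to Gamma: Iota -> Theta -> Zeta -> Gamma
  ancestors of Gamma: {Iota, Theta, Zeta, Gamma}
Path from root to Alpha: Iota -> Theta -> Kappa -> Delta -> Alpha
  ancestors of Alpha: {Iota, Theta, Kappa, Delta, Alpha}
Common ancestors: {Iota, Theta}
Walk up from Alpha: Alpha (not in ancestors of Gamma), Delta (not in ancestors of Gamma), Kappa (not in ancestors of Gamma), Theta (in ancestors of Gamma), Iota (in ancestors of Gamma)
Deepest common ancestor (LCA) = Theta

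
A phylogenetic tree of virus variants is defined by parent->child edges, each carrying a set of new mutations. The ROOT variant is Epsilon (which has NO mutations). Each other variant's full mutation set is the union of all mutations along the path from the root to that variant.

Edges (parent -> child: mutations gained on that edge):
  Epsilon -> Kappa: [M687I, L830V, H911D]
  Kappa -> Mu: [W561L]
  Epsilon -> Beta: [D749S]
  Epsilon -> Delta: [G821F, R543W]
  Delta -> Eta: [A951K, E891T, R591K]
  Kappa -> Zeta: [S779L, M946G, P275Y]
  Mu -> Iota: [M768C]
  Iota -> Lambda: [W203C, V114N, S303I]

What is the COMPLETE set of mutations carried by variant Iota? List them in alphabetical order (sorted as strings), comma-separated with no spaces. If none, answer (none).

At Epsilon: gained [] -> total []
At Kappa: gained ['M687I', 'L830V', 'H911D'] -> total ['H911D', 'L830V', 'M687I']
At Mu: gained ['W561L'] -> total ['H911D', 'L830V', 'M687I', 'W561L']
At Iota: gained ['M768C'] -> total ['H911D', 'L830V', 'M687I', 'M768C', 'W561L']

Answer: H911D,L830V,M687I,M768C,W561L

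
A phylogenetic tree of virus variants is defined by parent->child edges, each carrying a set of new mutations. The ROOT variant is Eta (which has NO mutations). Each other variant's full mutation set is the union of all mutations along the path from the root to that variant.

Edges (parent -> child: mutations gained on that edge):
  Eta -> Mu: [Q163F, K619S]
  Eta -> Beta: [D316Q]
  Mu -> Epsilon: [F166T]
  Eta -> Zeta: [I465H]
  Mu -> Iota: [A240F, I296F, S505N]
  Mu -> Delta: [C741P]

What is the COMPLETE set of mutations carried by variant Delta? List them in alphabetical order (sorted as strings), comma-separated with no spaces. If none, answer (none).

At Eta: gained [] -> total []
At Mu: gained ['Q163F', 'K619S'] -> total ['K619S', 'Q163F']
At Delta: gained ['C741P'] -> total ['C741P', 'K619S', 'Q163F']

Answer: C741P,K619S,Q163F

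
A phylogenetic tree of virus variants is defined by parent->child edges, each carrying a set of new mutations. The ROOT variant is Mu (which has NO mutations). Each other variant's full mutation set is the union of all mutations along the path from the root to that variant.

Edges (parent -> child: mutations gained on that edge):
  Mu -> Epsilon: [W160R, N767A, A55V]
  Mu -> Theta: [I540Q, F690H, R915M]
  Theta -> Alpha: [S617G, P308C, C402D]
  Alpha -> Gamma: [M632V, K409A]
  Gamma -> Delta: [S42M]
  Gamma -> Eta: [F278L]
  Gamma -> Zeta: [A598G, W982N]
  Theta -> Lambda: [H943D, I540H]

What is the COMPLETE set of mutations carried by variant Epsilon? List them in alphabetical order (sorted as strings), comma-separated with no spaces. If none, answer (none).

At Mu: gained [] -> total []
At Epsilon: gained ['W160R', 'N767A', 'A55V'] -> total ['A55V', 'N767A', 'W160R']

Answer: A55V,N767A,W160R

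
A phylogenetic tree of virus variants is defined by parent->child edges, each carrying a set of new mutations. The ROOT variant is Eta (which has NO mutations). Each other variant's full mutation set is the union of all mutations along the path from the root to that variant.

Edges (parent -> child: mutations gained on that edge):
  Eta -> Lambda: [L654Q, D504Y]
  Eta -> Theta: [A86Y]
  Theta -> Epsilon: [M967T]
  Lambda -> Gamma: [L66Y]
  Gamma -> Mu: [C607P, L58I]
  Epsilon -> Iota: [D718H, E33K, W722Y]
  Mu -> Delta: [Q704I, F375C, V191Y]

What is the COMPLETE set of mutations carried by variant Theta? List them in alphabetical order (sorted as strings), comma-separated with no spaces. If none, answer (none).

At Eta: gained [] -> total []
At Theta: gained ['A86Y'] -> total ['A86Y']

Answer: A86Y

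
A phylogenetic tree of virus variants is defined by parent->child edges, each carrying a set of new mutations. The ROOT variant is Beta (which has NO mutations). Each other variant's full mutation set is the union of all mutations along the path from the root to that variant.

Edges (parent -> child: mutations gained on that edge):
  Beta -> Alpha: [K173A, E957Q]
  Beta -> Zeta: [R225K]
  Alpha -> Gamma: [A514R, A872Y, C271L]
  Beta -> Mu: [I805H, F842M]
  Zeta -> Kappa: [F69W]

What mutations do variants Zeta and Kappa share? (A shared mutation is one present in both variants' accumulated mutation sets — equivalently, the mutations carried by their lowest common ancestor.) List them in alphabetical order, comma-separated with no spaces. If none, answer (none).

Answer: R225K

Derivation:
Accumulating mutations along path to Zeta:
  At Beta: gained [] -> total []
  At Zeta: gained ['R225K'] -> total ['R225K']
Mutations(Zeta) = ['R225K']
Accumulating mutations along path to Kappa:
  At Beta: gained [] -> total []
  At Zeta: gained ['R225K'] -> total ['R225K']
  At Kappa: gained ['F69W'] -> total ['F69W', 'R225K']
Mutations(Kappa) = ['F69W', 'R225K']
Intersection: ['R225K'] ∩ ['F69W', 'R225K'] = ['R225K']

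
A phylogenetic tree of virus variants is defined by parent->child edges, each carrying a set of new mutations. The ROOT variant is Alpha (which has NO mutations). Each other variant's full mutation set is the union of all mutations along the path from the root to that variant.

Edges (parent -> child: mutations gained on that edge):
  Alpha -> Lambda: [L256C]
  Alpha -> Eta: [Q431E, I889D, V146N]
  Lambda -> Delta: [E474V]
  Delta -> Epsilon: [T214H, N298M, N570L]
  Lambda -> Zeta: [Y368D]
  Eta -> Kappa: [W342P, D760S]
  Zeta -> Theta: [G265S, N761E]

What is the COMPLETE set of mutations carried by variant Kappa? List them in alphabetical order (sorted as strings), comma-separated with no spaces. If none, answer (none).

At Alpha: gained [] -> total []
At Eta: gained ['Q431E', 'I889D', 'V146N'] -> total ['I889D', 'Q431E', 'V146N']
At Kappa: gained ['W342P', 'D760S'] -> total ['D760S', 'I889D', 'Q431E', 'V146N', 'W342P']

Answer: D760S,I889D,Q431E,V146N,W342P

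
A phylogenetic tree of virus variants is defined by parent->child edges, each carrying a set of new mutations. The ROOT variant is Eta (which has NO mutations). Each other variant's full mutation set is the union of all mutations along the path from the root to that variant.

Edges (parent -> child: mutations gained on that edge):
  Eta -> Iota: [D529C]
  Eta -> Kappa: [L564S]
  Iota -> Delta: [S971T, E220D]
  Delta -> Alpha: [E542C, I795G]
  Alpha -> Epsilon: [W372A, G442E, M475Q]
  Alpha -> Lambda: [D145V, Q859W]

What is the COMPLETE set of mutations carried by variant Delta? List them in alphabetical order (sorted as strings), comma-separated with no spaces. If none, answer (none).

At Eta: gained [] -> total []
At Iota: gained ['D529C'] -> total ['D529C']
At Delta: gained ['S971T', 'E220D'] -> total ['D529C', 'E220D', 'S971T']

Answer: D529C,E220D,S971T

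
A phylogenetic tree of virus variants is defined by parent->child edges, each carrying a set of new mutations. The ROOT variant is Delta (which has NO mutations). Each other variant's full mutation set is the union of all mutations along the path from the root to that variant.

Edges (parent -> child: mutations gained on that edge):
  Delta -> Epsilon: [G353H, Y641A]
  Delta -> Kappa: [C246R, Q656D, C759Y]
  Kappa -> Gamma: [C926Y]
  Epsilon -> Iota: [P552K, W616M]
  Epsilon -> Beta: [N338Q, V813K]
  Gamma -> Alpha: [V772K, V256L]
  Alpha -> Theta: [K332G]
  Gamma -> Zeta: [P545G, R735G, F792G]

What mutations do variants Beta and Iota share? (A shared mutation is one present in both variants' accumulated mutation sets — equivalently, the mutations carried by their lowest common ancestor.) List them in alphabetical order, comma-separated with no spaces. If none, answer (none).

Answer: G353H,Y641A

Derivation:
Accumulating mutations along path to Beta:
  At Delta: gained [] -> total []
  At Epsilon: gained ['G353H', 'Y641A'] -> total ['G353H', 'Y641A']
  At Beta: gained ['N338Q', 'V813K'] -> total ['G353H', 'N338Q', 'V813K', 'Y641A']
Mutations(Beta) = ['G353H', 'N338Q', 'V813K', 'Y641A']
Accumulating mutations along path to Iota:
  At Delta: gained [] -> total []
  At Epsilon: gained ['G353H', 'Y641A'] -> total ['G353H', 'Y641A']
  At Iota: gained ['P552K', 'W616M'] -> total ['G353H', 'P552K', 'W616M', 'Y641A']
Mutations(Iota) = ['G353H', 'P552K', 'W616M', 'Y641A']
Intersection: ['G353H', 'N338Q', 'V813K', 'Y641A'] ∩ ['G353H', 'P552K', 'W616M', 'Y641A'] = ['G353H', 'Y641A']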